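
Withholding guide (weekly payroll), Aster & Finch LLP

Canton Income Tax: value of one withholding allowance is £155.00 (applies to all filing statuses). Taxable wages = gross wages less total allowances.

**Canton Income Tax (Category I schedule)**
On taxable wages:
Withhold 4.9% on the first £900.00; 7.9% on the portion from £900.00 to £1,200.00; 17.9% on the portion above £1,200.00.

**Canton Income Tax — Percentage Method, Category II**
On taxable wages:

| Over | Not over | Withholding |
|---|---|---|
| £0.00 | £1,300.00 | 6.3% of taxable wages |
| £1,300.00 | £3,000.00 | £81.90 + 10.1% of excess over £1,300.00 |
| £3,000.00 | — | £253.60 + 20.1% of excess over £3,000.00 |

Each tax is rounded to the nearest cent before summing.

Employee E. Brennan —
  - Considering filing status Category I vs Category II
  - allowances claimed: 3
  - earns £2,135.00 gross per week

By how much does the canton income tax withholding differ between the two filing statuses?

£32.66

Canton Income Tax (Category I): taxable = £2,135.00 − 3×£155.00 = £1,670.00
  £67.80 + 17.9% × (£1,670.00 − £1,200.00) = £67.80 + 17.9% × £470.00 = £151.93
Canton Income Tax (Category II): taxable = £2,135.00 − 3×£155.00 = £1,670.00
  £81.90 + 10.1% × (£1,670.00 − £1,300.00) = £81.90 + 10.1% × £370.00 = £119.27
Difference: |£151.93 − £119.27| = £32.66 (higher under Category I)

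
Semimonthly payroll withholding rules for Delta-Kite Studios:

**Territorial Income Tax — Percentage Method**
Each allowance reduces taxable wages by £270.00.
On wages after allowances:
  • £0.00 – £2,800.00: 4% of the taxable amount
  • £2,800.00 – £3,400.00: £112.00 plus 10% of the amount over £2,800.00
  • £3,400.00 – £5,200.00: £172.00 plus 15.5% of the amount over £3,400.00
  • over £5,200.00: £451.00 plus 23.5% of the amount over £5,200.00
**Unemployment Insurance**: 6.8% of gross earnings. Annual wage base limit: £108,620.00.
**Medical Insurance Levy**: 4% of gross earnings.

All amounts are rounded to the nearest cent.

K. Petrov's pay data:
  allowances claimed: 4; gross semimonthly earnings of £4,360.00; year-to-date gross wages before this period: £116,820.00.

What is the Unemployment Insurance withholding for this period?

Unemployment Insurance: YTD £116,820.00 ≥ cap £108,620.00 → £0.00

£0.00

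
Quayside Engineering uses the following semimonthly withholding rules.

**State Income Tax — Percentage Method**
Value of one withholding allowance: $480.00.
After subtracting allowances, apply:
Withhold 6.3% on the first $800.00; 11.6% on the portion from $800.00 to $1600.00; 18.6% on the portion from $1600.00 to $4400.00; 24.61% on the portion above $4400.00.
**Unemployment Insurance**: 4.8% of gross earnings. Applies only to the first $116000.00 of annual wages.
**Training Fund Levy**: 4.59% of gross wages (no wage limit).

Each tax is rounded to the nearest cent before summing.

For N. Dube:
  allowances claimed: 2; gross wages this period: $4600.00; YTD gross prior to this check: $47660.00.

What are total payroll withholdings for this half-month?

State Income Tax: taxable = $4600.00 − 2×$480.00 = $3640.00
  $143.20 + 18.6% × ($3640.00 − $1600.00) = $143.20 + 18.6% × $2040.00 = $522.64
Unemployment Insurance: 4.8% × $4600.00 = $220.80
Training Fund Levy: 4.59% × $4600.00 = $211.14
Total: $522.64 + $220.80 + $211.14 = $954.58

$954.58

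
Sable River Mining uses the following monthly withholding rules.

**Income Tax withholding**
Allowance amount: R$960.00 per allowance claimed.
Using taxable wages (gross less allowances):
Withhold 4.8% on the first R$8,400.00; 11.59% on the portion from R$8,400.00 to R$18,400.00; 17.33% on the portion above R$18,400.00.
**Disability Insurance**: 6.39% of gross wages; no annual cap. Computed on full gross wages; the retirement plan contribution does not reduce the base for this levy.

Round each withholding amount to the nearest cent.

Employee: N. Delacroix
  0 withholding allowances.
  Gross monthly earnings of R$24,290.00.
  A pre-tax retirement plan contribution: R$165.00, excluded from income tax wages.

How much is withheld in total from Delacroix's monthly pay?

Income Tax: taxable = R$24,290.00 − R$165.00 = R$24,125.00
  R$1,562.20 + 17.33% × (R$24,125.00 − R$18,400.00) = R$1,562.20 + 17.33% × R$5,725.00 = R$2,554.34
Disability Insurance: 6.39% × R$24,290.00 = R$1,552.13
Total: R$2,554.34 + R$1,552.13 = R$4,106.47

R$4,106.47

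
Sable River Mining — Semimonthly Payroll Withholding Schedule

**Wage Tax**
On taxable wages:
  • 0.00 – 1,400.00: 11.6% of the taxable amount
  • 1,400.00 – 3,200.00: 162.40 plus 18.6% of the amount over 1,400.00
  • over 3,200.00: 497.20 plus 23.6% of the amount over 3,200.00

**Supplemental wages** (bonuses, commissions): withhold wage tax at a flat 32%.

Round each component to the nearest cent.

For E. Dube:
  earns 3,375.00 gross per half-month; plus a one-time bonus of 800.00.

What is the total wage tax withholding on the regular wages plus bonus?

794.50

Wage Tax: taxable = 3,375.00
  497.20 + 23.6% × (3,375.00 − 3,200.00) = 497.20 + 23.6% × 175.00 = 538.50
Supplemental (32% flat on bonus): 32% × 800.00 = 256.00
Total wage tax: 538.50 + 256.00 = 794.50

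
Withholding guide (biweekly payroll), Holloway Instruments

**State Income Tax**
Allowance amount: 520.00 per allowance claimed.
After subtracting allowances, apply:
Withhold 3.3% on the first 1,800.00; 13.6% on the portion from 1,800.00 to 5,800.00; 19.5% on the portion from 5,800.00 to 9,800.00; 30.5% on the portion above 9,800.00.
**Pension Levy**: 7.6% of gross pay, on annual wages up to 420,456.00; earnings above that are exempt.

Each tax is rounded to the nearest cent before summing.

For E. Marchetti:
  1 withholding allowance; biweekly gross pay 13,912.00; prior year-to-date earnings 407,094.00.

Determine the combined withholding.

State Income Tax: taxable = 13,912.00 − 1×520.00 = 13,392.00
  1,383.40 + 30.5% × (13,392.00 − 9,800.00) = 1,383.40 + 30.5% × 3,592.00 = 2,478.96
Pension Levy: cap 420,456.00 − YTD 407,094.00 = 13,362.00 subject; 7.6% × 13,362.00 = 1,015.51
Total: 2,478.96 + 1,015.51 = 3,494.47

3,494.47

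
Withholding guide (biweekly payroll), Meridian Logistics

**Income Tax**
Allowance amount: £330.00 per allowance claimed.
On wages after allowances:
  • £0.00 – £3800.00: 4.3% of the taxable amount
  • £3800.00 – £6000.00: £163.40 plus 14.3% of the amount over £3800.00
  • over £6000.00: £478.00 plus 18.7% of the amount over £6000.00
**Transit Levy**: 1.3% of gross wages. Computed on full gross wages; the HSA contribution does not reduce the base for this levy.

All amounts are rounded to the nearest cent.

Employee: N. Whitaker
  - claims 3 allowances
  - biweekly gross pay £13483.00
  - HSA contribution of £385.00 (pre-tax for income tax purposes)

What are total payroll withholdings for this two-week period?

Income Tax: taxable = £13483.00 − £385.00 − 3×£330.00 = £12108.00
  £478.00 + 18.7% × (£12108.00 − £6000.00) = £478.00 + 18.7% × £6108.00 = £1620.20
Transit Levy: 1.3% × £13483.00 = £175.28
Total: £1620.20 + £175.28 = £1795.48

£1795.48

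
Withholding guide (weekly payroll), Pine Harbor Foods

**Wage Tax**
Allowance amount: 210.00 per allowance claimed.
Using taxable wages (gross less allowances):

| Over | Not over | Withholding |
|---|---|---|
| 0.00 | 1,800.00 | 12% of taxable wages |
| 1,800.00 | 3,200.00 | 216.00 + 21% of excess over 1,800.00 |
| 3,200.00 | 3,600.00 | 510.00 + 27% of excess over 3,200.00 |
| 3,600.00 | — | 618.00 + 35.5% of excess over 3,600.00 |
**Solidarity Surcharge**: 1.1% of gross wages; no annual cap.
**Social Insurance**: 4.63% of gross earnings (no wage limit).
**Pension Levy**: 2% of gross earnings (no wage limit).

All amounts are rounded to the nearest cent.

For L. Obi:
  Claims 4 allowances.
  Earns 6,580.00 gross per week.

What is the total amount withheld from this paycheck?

1,886.33

Wage Tax: taxable = 6,580.00 − 4×210.00 = 5,740.00
  618.00 + 35.5% × (5,740.00 − 3,600.00) = 618.00 + 35.5% × 2,140.00 = 1,377.70
Solidarity Surcharge: 1.1% × 6,580.00 = 72.38
Social Insurance: 4.63% × 6,580.00 = 304.65
Pension Levy: 2% × 6,580.00 = 131.60
Total: 1,377.70 + 72.38 + 304.65 + 131.60 = 1,886.33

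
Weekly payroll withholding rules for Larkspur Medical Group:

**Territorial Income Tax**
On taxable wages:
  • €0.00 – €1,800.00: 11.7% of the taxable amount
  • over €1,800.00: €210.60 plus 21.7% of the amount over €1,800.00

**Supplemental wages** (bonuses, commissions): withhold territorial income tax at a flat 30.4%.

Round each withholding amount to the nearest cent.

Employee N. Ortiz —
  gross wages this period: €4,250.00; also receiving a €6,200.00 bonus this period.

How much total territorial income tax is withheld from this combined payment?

Territorial Income Tax: taxable = €4,250.00
  €210.60 + 21.7% × (€4,250.00 − €1,800.00) = €210.60 + 21.7% × €2,450.00 = €742.25
Supplemental (30.4% flat on bonus): 30.4% × €6,200.00 = €1,884.80
Total territorial income tax: €742.25 + €1,884.80 = €2,627.05

€2,627.05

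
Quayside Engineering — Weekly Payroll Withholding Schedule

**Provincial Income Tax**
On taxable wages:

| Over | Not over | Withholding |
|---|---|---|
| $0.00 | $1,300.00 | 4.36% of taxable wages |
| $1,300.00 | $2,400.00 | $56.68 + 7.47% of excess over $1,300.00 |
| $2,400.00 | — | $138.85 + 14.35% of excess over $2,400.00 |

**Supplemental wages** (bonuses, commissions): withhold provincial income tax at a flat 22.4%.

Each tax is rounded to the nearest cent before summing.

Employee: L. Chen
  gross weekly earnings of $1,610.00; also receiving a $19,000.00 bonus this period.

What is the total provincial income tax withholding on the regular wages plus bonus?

Provincial Income Tax: taxable = $1,610.00
  $56.68 + 7.47% × ($1,610.00 − $1,300.00) = $56.68 + 7.47% × $310.00 = $79.84
Supplemental (22.4% flat on bonus): 22.4% × $19,000.00 = $4,256.00
Total provincial income tax: $79.84 + $4,256.00 = $4,335.84

$4,335.84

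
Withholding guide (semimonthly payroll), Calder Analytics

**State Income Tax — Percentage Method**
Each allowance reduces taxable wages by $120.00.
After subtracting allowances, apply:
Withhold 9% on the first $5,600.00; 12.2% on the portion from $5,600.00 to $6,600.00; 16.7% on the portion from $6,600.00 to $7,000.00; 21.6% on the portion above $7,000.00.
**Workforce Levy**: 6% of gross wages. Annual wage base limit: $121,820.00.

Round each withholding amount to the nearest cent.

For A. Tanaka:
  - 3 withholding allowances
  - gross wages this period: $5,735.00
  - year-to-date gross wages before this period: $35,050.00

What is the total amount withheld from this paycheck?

$827.85

State Income Tax: taxable = $5,735.00 − 3×$120.00 = $5,375.00
  9% × $5,375.00 = $483.75
Workforce Levy: 6% × $5,735.00 = $344.10
Total: $483.75 + $344.10 = $827.85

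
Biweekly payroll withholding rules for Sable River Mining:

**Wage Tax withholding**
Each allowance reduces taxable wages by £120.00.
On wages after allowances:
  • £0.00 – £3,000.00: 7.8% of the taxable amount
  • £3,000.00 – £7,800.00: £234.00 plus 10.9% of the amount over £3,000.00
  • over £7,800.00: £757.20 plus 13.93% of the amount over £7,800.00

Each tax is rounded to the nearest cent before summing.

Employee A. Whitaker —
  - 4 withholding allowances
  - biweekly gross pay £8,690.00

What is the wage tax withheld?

£814.31

Wage Tax: taxable = £8,690.00 − 4×£120.00 = £8,210.00
  £757.20 + 13.93% × (£8,210.00 − £7,800.00) = £757.20 + 13.93% × £410.00 = £814.31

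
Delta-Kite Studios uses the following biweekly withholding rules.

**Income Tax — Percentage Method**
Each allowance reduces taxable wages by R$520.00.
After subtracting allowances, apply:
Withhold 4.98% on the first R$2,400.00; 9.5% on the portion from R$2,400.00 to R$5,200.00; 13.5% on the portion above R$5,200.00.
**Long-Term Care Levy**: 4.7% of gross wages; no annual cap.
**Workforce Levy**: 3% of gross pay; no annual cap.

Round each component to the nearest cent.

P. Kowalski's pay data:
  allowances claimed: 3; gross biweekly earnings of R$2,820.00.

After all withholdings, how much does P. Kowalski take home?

Income Tax: taxable = R$2,820.00 − 3×R$520.00 = R$1,260.00
  4.98% × R$1,260.00 = R$62.75
Long-Term Care Levy: 4.7% × R$2,820.00 = R$132.54
Workforce Levy: 3% × R$2,820.00 = R$84.60
Total withheld: R$62.75 + R$132.54 + R$84.60 = R$279.89
Net pay: R$2,820.00 − R$279.89 = R$2,540.11

R$2,540.11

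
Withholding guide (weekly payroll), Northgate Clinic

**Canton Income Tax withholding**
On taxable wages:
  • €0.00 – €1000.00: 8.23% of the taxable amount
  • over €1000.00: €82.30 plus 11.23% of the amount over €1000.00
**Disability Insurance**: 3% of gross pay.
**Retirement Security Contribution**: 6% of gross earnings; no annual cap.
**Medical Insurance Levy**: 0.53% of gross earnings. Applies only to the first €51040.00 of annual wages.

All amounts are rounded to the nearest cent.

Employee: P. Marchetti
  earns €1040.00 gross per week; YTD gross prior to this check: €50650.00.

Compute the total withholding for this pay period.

€182.46

Canton Income Tax: taxable = €1040.00
  €82.30 + 11.23% × (€1040.00 − €1000.00) = €82.30 + 11.23% × €40.00 = €86.79
Disability Insurance: 3% × €1040.00 = €31.20
Retirement Security Contribution: 6% × €1040.00 = €62.40
Medical Insurance Levy: cap €51040.00 − YTD €50650.00 = €390.00 subject; 0.53% × €390.00 = €2.07
Total: €86.79 + €31.20 + €62.40 + €2.07 = €182.46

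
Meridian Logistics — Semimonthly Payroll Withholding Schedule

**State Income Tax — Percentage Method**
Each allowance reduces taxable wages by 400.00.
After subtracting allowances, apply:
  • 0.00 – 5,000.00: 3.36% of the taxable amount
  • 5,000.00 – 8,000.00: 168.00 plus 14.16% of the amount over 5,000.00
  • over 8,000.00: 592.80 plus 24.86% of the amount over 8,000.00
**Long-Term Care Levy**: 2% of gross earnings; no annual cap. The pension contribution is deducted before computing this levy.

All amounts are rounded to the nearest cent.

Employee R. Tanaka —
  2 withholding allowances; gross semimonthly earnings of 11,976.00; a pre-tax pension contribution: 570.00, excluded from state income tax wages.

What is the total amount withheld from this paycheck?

State Income Tax: taxable = 11,976.00 − 570.00 − 2×400.00 = 10,606.00
  592.80 + 24.86% × (10,606.00 − 8,000.00) = 592.80 + 24.86% × 2,606.00 = 1,240.65
Long-Term Care Levy: 2% × 11,406.00 = 228.12
Total: 1,240.65 + 228.12 = 1,468.77

1,468.77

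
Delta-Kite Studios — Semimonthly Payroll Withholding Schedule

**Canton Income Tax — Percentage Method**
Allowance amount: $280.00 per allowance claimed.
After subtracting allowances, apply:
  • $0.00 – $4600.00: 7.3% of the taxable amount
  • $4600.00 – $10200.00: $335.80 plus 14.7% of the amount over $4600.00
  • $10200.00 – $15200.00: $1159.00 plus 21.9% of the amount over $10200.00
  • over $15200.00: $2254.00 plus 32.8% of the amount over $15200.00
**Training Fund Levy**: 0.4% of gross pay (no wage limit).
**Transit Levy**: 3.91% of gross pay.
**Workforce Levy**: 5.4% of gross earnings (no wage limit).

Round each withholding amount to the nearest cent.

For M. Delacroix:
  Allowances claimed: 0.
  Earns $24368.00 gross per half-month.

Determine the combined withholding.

$7627.23

Canton Income Tax: taxable = $24368.00
  $2254.00 + 32.8% × ($24368.00 − $15200.00) = $2254.00 + 32.8% × $9168.00 = $5261.10
Training Fund Levy: 0.4% × $24368.00 = $97.47
Transit Levy: 3.91% × $24368.00 = $952.79
Workforce Levy: 5.4% × $24368.00 = $1315.87
Total: $5261.10 + $97.47 + $952.79 + $1315.87 = $7627.23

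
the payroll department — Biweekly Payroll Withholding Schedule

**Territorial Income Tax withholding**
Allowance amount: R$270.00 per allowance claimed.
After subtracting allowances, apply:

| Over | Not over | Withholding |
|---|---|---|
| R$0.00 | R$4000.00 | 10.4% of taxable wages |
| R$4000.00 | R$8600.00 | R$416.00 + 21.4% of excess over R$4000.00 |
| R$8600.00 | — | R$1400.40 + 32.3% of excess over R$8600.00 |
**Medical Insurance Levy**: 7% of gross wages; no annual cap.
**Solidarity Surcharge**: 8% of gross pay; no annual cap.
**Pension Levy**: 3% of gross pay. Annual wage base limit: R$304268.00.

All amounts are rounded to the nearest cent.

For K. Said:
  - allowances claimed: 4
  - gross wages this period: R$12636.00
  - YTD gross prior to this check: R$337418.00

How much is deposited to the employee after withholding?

R$8385.41

Territorial Income Tax: taxable = R$12636.00 − 4×R$270.00 = R$11556.00
  R$1400.40 + 32.3% × (R$11556.00 − R$8600.00) = R$1400.40 + 32.3% × R$2956.00 = R$2355.19
Medical Insurance Levy: 7% × R$12636.00 = R$884.52
Solidarity Surcharge: 8% × R$12636.00 = R$1010.88
Pension Levy: YTD R$337418.00 ≥ cap R$304268.00 → R$0.00
Total withheld: R$2355.19 + R$884.52 + R$1010.88 + R$0.00 = R$4250.59
Net pay: R$12636.00 − R$4250.59 = R$8385.41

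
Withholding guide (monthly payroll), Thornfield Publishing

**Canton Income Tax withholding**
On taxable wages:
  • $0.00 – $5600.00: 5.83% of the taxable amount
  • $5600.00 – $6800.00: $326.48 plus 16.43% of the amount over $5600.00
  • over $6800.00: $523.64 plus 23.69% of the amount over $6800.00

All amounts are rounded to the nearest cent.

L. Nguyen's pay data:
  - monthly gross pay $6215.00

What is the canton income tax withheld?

$427.52

Canton Income Tax: taxable = $6215.00
  $326.48 + 16.43% × ($6215.00 − $5600.00) = $326.48 + 16.43% × $615.00 = $427.52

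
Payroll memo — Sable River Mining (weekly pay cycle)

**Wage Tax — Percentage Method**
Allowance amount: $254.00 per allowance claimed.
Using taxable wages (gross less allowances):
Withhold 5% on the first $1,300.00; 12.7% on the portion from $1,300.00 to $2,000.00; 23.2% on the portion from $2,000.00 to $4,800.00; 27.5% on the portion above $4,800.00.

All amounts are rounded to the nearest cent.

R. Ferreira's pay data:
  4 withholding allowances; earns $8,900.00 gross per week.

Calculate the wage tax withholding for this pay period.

Wage Tax: taxable = $8,900.00 − 4×$254.00 = $7,884.00
  $803.50 + 27.5% × ($7,884.00 − $4,800.00) = $803.50 + 27.5% × $3,084.00 = $1,651.60

$1,651.60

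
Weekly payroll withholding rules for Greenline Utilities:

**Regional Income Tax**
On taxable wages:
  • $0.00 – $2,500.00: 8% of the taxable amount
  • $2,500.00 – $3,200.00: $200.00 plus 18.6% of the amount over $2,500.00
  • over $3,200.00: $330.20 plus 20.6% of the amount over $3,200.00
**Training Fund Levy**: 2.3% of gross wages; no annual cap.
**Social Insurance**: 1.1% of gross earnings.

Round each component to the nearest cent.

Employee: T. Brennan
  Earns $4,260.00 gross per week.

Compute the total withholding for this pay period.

Regional Income Tax: taxable = $4,260.00
  $330.20 + 20.6% × ($4,260.00 − $3,200.00) = $330.20 + 20.6% × $1,060.00 = $548.56
Training Fund Levy: 2.3% × $4,260.00 = $97.98
Social Insurance: 1.1% × $4,260.00 = $46.86
Total: $548.56 + $97.98 + $46.86 = $693.40

$693.40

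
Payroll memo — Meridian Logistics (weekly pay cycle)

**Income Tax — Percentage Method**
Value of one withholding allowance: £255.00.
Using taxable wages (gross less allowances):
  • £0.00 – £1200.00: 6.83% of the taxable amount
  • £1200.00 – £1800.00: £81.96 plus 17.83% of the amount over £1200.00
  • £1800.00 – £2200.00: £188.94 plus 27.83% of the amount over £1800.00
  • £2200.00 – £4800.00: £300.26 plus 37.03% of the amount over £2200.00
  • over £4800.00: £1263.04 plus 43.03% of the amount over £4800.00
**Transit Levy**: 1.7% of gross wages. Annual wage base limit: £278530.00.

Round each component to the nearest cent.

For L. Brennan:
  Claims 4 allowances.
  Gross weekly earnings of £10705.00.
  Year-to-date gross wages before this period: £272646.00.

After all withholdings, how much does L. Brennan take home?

£7239.91

Income Tax: taxable = £10705.00 − 4×£255.00 = £9685.00
  £1263.04 + 43.03% × (£9685.00 − £4800.00) = £1263.04 + 43.03% × £4885.00 = £3365.06
Transit Levy: cap £278530.00 − YTD £272646.00 = £5884.00 subject; 1.7% × £5884.00 = £100.03
Total withheld: £3365.06 + £100.03 = £3465.09
Net pay: £10705.00 − £3465.09 = £7239.91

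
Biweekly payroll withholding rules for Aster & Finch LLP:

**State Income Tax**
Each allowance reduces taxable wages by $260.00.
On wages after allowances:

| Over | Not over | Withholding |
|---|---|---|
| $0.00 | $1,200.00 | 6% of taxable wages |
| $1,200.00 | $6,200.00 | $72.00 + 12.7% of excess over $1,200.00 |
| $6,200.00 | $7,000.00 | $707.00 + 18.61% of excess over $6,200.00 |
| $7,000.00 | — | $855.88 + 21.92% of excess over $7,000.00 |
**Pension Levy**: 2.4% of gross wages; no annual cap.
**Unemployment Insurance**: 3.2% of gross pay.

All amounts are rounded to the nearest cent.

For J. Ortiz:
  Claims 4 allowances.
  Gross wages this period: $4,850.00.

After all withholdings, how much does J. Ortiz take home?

$4,174.93

State Income Tax: taxable = $4,850.00 − 4×$260.00 = $3,810.00
  $72.00 + 12.7% × ($3,810.00 − $1,200.00) = $72.00 + 12.7% × $2,610.00 = $403.47
Pension Levy: 2.4% × $4,850.00 = $116.40
Unemployment Insurance: 3.2% × $4,850.00 = $155.20
Total withheld: $403.47 + $116.40 + $155.20 = $675.07
Net pay: $4,850.00 − $675.07 = $4,174.93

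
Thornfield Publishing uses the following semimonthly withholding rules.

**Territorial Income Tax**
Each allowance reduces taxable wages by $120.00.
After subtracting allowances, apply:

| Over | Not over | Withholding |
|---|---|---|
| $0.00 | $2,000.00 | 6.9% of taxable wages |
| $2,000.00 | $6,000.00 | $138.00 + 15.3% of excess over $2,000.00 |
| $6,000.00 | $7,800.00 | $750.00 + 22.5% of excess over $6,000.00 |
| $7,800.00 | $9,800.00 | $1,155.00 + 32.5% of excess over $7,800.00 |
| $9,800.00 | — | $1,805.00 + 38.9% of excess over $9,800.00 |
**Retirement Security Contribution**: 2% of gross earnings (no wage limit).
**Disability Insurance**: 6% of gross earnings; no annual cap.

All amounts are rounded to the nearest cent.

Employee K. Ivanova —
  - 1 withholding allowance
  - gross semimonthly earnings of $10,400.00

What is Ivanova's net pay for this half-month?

$7,576.28

Territorial Income Tax: taxable = $10,400.00 − 1×$120.00 = $10,280.00
  $1,805.00 + 38.9% × ($10,280.00 − $9,800.00) = $1,805.00 + 38.9% × $480.00 = $1,991.72
Retirement Security Contribution: 2% × $10,400.00 = $208.00
Disability Insurance: 6% × $10,400.00 = $624.00
Total withheld: $1,991.72 + $208.00 + $624.00 = $2,823.72
Net pay: $10,400.00 − $2,823.72 = $7,576.28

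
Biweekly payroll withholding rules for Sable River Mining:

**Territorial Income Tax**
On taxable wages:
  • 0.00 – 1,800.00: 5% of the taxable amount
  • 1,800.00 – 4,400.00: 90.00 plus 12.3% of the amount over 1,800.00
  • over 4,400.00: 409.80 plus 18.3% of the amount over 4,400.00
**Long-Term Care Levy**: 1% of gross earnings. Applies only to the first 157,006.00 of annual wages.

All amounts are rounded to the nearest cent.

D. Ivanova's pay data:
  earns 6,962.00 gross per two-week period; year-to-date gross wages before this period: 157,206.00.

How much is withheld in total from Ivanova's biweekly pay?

Territorial Income Tax: taxable = 6,962.00
  409.80 + 18.3% × (6,962.00 − 4,400.00) = 409.80 + 18.3% × 2,562.00 = 878.65
Long-Term Care Levy: YTD 157,206.00 ≥ cap 157,006.00 → 0.00
Total: 878.65 + 0.00 = 878.65

878.65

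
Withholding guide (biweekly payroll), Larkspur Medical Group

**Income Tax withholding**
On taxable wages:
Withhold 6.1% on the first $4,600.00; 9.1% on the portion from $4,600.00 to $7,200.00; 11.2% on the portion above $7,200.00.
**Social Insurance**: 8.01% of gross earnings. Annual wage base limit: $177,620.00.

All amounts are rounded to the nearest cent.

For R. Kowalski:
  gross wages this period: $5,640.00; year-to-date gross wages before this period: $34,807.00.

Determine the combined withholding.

$827.00

Income Tax: taxable = $5,640.00
  $280.60 + 9.1% × ($5,640.00 − $4,600.00) = $280.60 + 9.1% × $1,040.00 = $375.24
Social Insurance: 8.01% × $5,640.00 = $451.76
Total: $375.24 + $451.76 = $827.00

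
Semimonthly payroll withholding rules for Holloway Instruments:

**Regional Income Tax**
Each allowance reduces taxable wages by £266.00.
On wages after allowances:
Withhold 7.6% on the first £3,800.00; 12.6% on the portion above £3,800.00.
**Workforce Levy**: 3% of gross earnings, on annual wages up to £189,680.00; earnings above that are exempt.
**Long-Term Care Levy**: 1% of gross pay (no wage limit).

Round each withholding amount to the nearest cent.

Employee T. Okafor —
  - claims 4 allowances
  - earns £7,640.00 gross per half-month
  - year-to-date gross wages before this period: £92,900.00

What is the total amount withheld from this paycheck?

Regional Income Tax: taxable = £7,640.00 − 4×£266.00 = £6,576.00
  £288.80 + 12.6% × (£6,576.00 − £3,800.00) = £288.80 + 12.6% × £2,776.00 = £638.58
Workforce Levy: 3% × £7,640.00 = £229.20
Long-Term Care Levy: 1% × £7,640.00 = £76.40
Total: £638.58 + £229.20 + £76.40 = £944.18

£944.18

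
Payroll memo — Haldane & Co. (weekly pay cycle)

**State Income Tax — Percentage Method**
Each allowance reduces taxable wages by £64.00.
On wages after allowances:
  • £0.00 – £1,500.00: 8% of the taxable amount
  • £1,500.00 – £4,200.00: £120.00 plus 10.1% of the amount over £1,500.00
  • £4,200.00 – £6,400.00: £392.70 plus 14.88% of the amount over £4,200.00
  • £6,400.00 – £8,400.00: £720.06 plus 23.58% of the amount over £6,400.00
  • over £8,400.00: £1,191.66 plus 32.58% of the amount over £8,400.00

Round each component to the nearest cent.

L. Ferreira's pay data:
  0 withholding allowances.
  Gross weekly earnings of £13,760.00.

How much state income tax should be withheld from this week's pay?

State Income Tax: taxable = £13,760.00
  £1,191.66 + 32.58% × (£13,760.00 − £8,400.00) = £1,191.66 + 32.58% × £5,360.00 = £2,937.95

£2,937.95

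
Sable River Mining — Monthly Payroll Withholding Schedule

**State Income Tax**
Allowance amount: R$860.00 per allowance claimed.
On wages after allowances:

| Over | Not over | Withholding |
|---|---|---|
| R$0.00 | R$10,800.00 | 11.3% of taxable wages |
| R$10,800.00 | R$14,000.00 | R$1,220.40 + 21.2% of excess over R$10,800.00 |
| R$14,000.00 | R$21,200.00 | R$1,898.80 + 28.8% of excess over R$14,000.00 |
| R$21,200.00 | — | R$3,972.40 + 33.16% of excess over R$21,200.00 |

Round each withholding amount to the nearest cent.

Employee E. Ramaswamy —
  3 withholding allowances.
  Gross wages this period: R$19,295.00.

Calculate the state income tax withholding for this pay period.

R$2,680.72

State Income Tax: taxable = R$19,295.00 − 3×R$860.00 = R$16,715.00
  R$1,898.80 + 28.8% × (R$16,715.00 − R$14,000.00) = R$1,898.80 + 28.8% × R$2,715.00 = R$2,680.72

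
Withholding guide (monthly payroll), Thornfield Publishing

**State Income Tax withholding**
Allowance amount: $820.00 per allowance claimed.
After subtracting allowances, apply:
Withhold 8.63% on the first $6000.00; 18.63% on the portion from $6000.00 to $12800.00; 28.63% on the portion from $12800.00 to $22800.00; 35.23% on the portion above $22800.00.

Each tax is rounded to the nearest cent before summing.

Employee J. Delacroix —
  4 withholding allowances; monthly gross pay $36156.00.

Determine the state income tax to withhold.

State Income Tax: taxable = $36156.00 − 4×$820.00 = $32876.00
  $4647.64 + 35.23% × ($32876.00 − $22800.00) = $4647.64 + 35.23% × $10076.00 = $8197.41

$8197.41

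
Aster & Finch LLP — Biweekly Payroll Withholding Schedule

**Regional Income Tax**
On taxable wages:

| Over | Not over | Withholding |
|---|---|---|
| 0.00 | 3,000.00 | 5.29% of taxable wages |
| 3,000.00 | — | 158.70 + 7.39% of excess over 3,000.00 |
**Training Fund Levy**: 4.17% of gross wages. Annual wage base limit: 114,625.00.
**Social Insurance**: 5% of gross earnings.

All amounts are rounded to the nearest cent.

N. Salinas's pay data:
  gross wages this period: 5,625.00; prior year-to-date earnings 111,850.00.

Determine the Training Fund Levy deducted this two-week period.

Training Fund Levy: cap 114,625.00 − YTD 111,850.00 = 2,775.00 subject; 4.17% × 2,775.00 = 115.72

115.72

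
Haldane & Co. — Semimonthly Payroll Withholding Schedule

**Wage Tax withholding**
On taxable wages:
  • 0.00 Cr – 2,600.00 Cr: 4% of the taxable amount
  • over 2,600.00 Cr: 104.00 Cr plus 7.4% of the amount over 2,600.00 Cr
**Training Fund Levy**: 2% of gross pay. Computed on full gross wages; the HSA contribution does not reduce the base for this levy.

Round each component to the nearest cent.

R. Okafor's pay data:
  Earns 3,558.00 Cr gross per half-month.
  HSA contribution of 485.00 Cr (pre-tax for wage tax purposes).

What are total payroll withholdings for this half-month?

210.16 Cr

Wage Tax: taxable = 3,558.00 Cr − 485.00 Cr = 3,073.00 Cr
  104.00 Cr + 7.4% × (3,073.00 Cr − 2,600.00 Cr) = 104.00 Cr + 7.4% × 473.00 Cr = 139.00 Cr
Training Fund Levy: 2% × 3,558.00 Cr = 71.16 Cr
Total: 139.00 Cr + 71.16 Cr = 210.16 Cr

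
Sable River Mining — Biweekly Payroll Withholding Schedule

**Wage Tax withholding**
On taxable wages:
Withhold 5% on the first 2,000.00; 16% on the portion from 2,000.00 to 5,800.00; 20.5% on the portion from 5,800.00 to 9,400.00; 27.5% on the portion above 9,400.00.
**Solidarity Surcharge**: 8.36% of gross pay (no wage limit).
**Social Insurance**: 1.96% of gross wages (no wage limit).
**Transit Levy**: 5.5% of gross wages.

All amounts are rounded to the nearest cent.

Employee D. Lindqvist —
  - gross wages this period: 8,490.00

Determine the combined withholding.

2,602.56

Wage Tax: taxable = 8,490.00
  708.00 + 20.5% × (8,490.00 − 5,800.00) = 708.00 + 20.5% × 2,690.00 = 1,259.45
Solidarity Surcharge: 8.36% × 8,490.00 = 709.76
Social Insurance: 1.96% × 8,490.00 = 166.40
Transit Levy: 5.5% × 8,490.00 = 466.95
Total: 1,259.45 + 709.76 + 166.40 + 466.95 = 2,602.56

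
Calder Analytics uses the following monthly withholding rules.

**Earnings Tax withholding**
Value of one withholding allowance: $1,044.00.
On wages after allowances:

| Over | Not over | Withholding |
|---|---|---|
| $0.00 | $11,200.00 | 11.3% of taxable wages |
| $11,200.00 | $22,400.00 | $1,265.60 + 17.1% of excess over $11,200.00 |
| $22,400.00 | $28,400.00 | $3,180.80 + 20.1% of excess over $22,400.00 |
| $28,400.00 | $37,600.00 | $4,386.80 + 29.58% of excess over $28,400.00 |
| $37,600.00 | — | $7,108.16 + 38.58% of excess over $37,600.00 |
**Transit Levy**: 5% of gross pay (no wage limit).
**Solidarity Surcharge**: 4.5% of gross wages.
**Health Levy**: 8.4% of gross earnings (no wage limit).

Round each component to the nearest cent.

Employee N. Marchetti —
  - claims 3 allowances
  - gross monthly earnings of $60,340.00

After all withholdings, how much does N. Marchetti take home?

$34,866.21

Earnings Tax: taxable = $60,340.00 − 3×$1,044.00 = $57,208.00
  $7,108.16 + 38.58% × ($57,208.00 − $37,600.00) = $7,108.16 + 38.58% × $19,608.00 = $14,672.93
Transit Levy: 5% × $60,340.00 = $3,017.00
Solidarity Surcharge: 4.5% × $60,340.00 = $2,715.30
Health Levy: 8.4% × $60,340.00 = $5,068.56
Total withheld: $14,672.93 + $3,017.00 + $2,715.30 + $5,068.56 = $25,473.79
Net pay: $60,340.00 − $25,473.79 = $34,866.21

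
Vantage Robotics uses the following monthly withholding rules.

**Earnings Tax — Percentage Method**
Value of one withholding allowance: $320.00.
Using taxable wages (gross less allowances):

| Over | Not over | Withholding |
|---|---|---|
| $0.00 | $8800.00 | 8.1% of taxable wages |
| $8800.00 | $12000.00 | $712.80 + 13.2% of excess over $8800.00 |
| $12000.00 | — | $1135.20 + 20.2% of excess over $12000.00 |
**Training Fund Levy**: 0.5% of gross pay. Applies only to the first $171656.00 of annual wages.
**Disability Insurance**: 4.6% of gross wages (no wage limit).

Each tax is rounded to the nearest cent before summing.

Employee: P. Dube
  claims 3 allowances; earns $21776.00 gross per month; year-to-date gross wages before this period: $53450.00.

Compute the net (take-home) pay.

Earnings Tax: taxable = $21776.00 − 3×$320.00 = $20816.00
  $1135.20 + 20.2% × ($20816.00 − $12000.00) = $1135.20 + 20.2% × $8816.00 = $2916.03
Training Fund Levy: 0.5% × $21776.00 = $108.88
Disability Insurance: 4.6% × $21776.00 = $1001.70
Total withheld: $2916.03 + $108.88 + $1001.70 = $4026.61
Net pay: $21776.00 − $4026.61 = $17749.39

$17749.39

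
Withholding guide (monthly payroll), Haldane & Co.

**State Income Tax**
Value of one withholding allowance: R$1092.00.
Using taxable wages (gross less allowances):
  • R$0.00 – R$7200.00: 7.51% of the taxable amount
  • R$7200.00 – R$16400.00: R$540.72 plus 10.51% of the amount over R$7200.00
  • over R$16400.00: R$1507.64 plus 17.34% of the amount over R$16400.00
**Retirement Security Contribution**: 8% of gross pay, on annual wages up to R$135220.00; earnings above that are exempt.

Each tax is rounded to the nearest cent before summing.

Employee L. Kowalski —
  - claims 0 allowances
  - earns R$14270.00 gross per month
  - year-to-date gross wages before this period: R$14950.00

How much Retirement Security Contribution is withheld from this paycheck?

R$1141.60

Retirement Security Contribution: 8% × R$14270.00 = R$1141.60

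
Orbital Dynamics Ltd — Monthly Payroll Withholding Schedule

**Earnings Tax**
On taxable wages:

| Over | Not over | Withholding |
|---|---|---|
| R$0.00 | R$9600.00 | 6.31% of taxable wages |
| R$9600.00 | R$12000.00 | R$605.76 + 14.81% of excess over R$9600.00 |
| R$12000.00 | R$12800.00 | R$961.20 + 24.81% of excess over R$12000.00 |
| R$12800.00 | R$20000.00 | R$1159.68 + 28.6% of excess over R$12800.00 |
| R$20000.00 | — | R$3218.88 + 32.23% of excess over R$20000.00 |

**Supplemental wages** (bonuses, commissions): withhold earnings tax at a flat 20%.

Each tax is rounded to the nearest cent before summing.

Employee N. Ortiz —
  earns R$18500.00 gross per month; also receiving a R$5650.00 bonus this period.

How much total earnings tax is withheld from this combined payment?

R$3919.88

Earnings Tax: taxable = R$18500.00
  R$1159.68 + 28.6% × (R$18500.00 − R$12800.00) = R$1159.68 + 28.6% × R$5700.00 = R$2789.88
Supplemental (20% flat on bonus): 20% × R$5650.00 = R$1130.00
Total earnings tax: R$2789.88 + R$1130.00 = R$3919.88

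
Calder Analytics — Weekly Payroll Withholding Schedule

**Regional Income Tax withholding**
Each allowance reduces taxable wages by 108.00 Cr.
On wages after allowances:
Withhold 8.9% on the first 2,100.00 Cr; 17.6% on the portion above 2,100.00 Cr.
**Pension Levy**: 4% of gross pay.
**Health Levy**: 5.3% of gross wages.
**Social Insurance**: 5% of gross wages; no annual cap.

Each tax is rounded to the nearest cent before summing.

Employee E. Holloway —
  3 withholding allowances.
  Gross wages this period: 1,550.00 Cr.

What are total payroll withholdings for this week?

Regional Income Tax: taxable = 1,550.00 Cr − 3×108.00 Cr = 1,226.00 Cr
  8.9% × 1,226.00 Cr = 109.11 Cr
Pension Levy: 4% × 1,550.00 Cr = 62.00 Cr
Health Levy: 5.3% × 1,550.00 Cr = 82.15 Cr
Social Insurance: 5% × 1,550.00 Cr = 77.50 Cr
Total: 109.11 Cr + 62.00 Cr + 82.15 Cr + 77.50 Cr = 330.76 Cr

330.76 Cr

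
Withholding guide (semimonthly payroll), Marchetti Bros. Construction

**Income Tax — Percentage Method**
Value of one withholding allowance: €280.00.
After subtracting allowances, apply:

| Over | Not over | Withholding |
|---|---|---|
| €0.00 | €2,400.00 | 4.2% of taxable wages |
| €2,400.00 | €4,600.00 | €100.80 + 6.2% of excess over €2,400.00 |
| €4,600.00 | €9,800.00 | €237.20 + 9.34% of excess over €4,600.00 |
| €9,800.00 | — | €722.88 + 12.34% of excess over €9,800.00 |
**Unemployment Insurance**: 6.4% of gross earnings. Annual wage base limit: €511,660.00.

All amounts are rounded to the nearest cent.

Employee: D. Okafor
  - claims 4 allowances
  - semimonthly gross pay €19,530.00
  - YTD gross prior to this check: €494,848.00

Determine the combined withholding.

Income Tax: taxable = €19,530.00 − 4×€280.00 = €18,410.00
  €722.88 + 12.34% × (€18,410.00 − €9,800.00) = €722.88 + 12.34% × €8,610.00 = €1,785.35
Unemployment Insurance: cap €511,660.00 − YTD €494,848.00 = €16,812.00 subject; 6.4% × €16,812.00 = €1,075.97
Total: €1,785.35 + €1,075.97 = €2,861.32

€2,861.32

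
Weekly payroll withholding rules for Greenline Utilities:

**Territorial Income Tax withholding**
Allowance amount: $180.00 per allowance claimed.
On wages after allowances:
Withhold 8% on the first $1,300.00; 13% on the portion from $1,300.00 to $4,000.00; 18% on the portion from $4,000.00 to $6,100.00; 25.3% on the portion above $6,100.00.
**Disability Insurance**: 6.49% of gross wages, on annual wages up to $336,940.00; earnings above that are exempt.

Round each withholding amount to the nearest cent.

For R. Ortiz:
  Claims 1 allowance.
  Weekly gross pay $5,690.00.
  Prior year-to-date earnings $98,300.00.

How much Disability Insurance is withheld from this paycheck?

Disability Insurance: 6.49% × $5,690.00 = $369.28

$369.28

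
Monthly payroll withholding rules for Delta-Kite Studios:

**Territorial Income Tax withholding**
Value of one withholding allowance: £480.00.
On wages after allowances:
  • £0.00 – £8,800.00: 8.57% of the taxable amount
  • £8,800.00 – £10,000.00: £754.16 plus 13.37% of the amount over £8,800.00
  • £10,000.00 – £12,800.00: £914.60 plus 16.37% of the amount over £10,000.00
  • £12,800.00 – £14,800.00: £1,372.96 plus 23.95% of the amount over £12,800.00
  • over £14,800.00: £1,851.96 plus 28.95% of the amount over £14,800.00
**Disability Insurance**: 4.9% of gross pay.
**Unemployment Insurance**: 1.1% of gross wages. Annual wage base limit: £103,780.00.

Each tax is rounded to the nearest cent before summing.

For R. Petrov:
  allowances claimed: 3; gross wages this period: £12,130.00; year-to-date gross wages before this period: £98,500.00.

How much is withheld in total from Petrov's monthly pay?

£1,680.00

Territorial Income Tax: taxable = £12,130.00 − 3×£480.00 = £10,690.00
  £914.60 + 16.37% × (£10,690.00 − £10,000.00) = £914.60 + 16.37% × £690.00 = £1,027.55
Disability Insurance: 4.9% × £12,130.00 = £594.37
Unemployment Insurance: cap £103,780.00 − YTD £98,500.00 = £5,280.00 subject; 1.1% × £5,280.00 = £58.08
Total: £1,027.55 + £594.37 + £58.08 = £1,680.00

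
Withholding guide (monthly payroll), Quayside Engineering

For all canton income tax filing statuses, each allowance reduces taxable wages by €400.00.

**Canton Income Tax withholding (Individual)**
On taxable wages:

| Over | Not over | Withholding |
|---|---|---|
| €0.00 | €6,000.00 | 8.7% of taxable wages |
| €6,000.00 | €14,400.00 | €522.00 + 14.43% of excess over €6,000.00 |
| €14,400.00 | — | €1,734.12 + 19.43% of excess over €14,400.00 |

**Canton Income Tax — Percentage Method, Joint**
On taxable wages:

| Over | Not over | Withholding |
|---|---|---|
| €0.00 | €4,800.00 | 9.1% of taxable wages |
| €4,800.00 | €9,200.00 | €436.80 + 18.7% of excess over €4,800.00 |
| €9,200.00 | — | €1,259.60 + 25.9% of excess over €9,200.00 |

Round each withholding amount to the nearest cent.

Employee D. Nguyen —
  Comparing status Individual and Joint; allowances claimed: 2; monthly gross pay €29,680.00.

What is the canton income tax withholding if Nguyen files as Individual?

Canton Income Tax (Individual): taxable = €29,680.00 − 2×€400.00 = €28,880.00
  €1,734.12 + 19.43% × (€28,880.00 − €14,400.00) = €1,734.12 + 19.43% × €14,480.00 = €4,547.58

€4,547.58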